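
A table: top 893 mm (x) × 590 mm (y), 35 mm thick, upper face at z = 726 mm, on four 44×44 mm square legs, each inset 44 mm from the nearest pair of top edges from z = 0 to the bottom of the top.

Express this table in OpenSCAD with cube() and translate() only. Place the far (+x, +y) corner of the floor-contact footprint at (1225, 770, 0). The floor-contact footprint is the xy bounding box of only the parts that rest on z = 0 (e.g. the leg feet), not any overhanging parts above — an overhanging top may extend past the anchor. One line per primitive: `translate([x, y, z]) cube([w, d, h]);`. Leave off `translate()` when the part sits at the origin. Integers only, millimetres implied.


translate([376, 224, 691]) cube([893, 590, 35]);
translate([420, 268, 0]) cube([44, 44, 691]);
translate([1181, 268, 0]) cube([44, 44, 691]);
translate([420, 726, 0]) cube([44, 44, 691]);
translate([1181, 726, 0]) cube([44, 44, 691]);


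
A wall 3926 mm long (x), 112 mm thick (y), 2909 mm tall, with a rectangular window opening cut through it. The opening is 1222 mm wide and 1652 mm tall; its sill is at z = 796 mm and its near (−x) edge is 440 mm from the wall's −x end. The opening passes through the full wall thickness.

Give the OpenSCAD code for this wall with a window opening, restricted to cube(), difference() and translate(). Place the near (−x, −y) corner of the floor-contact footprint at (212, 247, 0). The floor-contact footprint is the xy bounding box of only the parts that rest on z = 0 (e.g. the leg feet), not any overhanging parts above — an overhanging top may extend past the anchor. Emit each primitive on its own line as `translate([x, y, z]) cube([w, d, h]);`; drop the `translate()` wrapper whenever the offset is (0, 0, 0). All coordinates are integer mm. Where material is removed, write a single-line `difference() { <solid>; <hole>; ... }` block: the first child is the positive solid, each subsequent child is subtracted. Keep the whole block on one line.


difference() { translate([212, 247, 0]) cube([3926, 112, 2909]); translate([652, 247, 796]) cube([1222, 112, 1652]); }


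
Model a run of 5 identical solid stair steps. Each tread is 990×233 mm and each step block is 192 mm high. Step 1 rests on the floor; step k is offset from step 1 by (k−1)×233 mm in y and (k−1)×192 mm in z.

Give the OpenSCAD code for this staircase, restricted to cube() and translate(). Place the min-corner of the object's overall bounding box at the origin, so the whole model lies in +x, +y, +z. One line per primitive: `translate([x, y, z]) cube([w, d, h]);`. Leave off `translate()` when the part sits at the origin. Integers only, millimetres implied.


cube([990, 233, 192]);
translate([0, 233, 192]) cube([990, 233, 192]);
translate([0, 466, 384]) cube([990, 233, 192]);
translate([0, 699, 576]) cube([990, 233, 192]);
translate([0, 932, 768]) cube([990, 233, 192]);


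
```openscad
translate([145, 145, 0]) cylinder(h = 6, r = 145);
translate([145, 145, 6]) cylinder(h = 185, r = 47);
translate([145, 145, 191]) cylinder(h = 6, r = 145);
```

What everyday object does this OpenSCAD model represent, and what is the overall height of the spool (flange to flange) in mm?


A spool. The overall height is 197 mm.

Three coaxial cylinders, large–small–large — a spool. Two 6 mm flanges and a 185 mm core give 6 + 185 + 6 = 197 mm.


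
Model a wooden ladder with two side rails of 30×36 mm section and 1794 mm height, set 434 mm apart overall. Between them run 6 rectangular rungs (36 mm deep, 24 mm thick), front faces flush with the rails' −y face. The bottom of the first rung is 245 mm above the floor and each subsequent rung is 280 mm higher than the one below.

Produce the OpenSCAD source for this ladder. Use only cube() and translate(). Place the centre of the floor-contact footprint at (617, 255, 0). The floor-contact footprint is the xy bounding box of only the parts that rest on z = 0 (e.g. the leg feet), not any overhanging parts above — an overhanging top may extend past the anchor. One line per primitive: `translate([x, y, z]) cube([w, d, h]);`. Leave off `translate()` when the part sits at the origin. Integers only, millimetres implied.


translate([400, 237, 0]) cube([30, 36, 1794]);
translate([804, 237, 0]) cube([30, 36, 1794]);
translate([430, 237, 245]) cube([374, 36, 24]);
translate([430, 237, 525]) cube([374, 36, 24]);
translate([430, 237, 805]) cube([374, 36, 24]);
translate([430, 237, 1085]) cube([374, 36, 24]);
translate([430, 237, 1365]) cube([374, 36, 24]);
translate([430, 237, 1645]) cube([374, 36, 24]);


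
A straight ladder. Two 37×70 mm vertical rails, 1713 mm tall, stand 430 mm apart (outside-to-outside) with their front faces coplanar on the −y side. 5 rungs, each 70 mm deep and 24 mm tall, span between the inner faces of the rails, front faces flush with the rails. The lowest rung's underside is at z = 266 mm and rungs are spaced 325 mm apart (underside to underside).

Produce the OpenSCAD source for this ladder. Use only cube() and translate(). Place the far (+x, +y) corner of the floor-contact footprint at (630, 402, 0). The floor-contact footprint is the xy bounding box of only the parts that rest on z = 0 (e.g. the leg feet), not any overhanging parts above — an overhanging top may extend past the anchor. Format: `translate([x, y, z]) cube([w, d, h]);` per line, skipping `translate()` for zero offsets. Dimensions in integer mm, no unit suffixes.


translate([200, 332, 0]) cube([37, 70, 1713]);
translate([593, 332, 0]) cube([37, 70, 1713]);
translate([237, 332, 266]) cube([356, 70, 24]);
translate([237, 332, 591]) cube([356, 70, 24]);
translate([237, 332, 916]) cube([356, 70, 24]);
translate([237, 332, 1241]) cube([356, 70, 24]);
translate([237, 332, 1566]) cube([356, 70, 24]);


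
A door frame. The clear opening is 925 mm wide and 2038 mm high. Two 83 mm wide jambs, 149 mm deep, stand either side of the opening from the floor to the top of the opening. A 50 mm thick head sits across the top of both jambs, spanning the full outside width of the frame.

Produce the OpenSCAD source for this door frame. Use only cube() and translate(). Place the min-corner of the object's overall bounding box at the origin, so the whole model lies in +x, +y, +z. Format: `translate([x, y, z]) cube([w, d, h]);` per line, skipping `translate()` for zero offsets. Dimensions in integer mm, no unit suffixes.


cube([83, 149, 2038]);
translate([1008, 0, 0]) cube([83, 149, 2038]);
translate([0, 0, 2038]) cube([1091, 149, 50]);


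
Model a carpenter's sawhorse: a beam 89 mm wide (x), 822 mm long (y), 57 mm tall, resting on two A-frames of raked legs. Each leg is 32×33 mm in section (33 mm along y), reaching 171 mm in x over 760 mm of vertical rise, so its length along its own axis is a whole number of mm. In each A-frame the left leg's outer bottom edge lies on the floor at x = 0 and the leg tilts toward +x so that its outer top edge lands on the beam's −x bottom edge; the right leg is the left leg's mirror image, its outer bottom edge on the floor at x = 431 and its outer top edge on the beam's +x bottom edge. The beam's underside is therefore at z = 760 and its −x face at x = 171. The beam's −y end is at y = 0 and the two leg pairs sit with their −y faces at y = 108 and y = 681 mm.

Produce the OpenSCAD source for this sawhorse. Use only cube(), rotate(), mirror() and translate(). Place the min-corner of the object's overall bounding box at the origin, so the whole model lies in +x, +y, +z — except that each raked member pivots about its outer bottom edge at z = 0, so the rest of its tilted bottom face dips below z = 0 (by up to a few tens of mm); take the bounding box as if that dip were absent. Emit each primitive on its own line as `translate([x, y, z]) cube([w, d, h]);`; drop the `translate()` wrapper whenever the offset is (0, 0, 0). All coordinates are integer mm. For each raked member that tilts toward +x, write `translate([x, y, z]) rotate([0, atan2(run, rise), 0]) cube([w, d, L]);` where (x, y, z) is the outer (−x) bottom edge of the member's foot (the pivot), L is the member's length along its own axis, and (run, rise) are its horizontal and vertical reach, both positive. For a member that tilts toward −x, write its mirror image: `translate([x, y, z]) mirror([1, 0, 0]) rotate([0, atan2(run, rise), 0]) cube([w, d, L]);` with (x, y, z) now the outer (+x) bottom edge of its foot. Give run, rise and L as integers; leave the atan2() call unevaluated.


// leg length = √(171² + 760²) = 779
// right-leg outer foot x = 2·171 + 89 = 431
// beam min-corner = (171, 0, 760)
translate([171, 0, 760]) cube([89, 822, 57]);
translate([0, 108, 0]) rotate([0, atan2(171, 760), 0]) cube([32, 33, 779]);
translate([431, 108, 0]) mirror([1, 0, 0]) rotate([0, atan2(171, 760), 0]) cube([32, 33, 779]);
translate([0, 681, 0]) rotate([0, atan2(171, 760), 0]) cube([32, 33, 779]);
translate([431, 681, 0]) mirror([1, 0, 0]) rotate([0, atan2(171, 760), 0]) cube([32, 33, 779]);


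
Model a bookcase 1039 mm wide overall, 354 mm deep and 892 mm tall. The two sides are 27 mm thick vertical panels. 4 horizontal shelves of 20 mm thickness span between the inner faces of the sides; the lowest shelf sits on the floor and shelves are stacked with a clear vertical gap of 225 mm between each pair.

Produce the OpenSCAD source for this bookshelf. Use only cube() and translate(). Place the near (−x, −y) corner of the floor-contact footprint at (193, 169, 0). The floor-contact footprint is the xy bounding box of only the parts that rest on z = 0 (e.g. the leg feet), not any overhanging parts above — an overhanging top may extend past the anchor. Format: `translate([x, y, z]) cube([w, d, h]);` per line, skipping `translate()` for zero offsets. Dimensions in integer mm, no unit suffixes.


translate([193, 169, 0]) cube([27, 354, 892]);
translate([1205, 169, 0]) cube([27, 354, 892]);
translate([220, 169, 0]) cube([985, 354, 20]);
translate([220, 169, 245]) cube([985, 354, 20]);
translate([220, 169, 490]) cube([985, 354, 20]);
translate([220, 169, 735]) cube([985, 354, 20]);


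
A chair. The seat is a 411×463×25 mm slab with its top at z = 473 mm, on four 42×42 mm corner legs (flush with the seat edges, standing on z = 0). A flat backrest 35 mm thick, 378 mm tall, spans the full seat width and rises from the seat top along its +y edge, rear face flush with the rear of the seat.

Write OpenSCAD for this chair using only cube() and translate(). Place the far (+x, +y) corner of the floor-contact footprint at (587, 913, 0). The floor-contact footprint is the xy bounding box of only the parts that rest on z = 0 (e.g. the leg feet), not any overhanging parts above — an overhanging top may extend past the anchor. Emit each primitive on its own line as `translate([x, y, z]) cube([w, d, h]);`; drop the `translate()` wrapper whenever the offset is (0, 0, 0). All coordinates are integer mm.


// leg_h = 473 - 25 = 448
translate([176, 450, 448]) cube([411, 463, 25]);
translate([176, 450, 0]) cube([42, 42, 448]);
translate([545, 450, 0]) cube([42, 42, 448]);
translate([176, 871, 0]) cube([42, 42, 448]);
translate([545, 871, 0]) cube([42, 42, 448]);
translate([176, 878, 473]) cube([411, 35, 378]);


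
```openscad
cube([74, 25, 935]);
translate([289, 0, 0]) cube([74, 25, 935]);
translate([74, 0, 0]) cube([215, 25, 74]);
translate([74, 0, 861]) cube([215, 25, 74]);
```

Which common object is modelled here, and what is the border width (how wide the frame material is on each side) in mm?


A picture frame. The border width is 74 mm.

Four thin pieces enclosing a rectangular opening — a picture frame. The two full-height stiles are 935 mm tall; the top rail sits at z = 861 and is 74 mm tall, so the border above the opening is 935 − 861 = 74 mm, matching the stile x-width.


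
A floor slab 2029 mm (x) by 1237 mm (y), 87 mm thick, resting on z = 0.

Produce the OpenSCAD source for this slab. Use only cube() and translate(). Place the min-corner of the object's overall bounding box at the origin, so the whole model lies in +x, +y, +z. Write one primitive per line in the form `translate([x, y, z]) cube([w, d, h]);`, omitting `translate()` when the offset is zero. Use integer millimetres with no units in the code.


cube([2029, 1237, 87]);


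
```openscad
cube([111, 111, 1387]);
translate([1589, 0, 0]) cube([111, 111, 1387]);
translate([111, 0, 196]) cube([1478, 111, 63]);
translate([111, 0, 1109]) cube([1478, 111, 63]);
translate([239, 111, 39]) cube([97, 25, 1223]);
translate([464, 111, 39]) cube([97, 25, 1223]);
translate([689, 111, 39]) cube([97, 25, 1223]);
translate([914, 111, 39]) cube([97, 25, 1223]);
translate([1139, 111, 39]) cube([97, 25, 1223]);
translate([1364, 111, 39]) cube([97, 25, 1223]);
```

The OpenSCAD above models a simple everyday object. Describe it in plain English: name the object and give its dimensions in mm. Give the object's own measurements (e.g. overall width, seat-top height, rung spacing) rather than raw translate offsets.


A fence section. Two 111×111 mm posts, 1387 mm tall, stand on the floor with a clear span of 1478 mm between their inner faces. Two horizontal rails of 111×63 mm section span the gap between the posts with their undersides at z = 196 mm and z = 1109 mm, flush with the posts' −y face. 6 pickets, each 97 mm wide, 25 mm thick and 1223 mm tall, are fixed to the +y face of the rails with their bottoms at z = 39 mm, spaced across the span with a 128 mm gap after the −x post and between neighbouring pickets and before the +x post.


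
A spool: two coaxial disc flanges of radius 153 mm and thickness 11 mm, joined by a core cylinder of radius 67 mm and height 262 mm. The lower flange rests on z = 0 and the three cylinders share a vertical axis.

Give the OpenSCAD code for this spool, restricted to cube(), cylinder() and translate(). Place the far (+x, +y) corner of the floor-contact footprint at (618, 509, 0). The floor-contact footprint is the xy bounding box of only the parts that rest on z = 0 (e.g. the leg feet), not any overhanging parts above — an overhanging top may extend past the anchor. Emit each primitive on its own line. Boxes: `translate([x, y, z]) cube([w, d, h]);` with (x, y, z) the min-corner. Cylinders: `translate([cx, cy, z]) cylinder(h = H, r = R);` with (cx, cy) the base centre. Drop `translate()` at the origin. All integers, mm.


translate([465, 356, 0]) cylinder(h = 11, r = 153);
translate([465, 356, 11]) cylinder(h = 262, r = 67);
translate([465, 356, 273]) cylinder(h = 11, r = 153);


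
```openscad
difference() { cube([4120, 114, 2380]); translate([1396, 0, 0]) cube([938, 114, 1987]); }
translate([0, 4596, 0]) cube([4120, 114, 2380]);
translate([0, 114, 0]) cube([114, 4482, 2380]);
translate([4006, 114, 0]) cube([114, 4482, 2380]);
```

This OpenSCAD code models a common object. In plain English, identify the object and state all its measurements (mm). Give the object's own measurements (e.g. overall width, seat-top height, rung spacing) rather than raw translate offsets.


A single room: four walls, each 2380 mm tall and 114 mm thick, enclosing an outside footprint 4120×4710 mm (x × y), no floor or roof. The front and back walls (−y and +y sides) run the full x-width; the side walls fit between their inner faces. A door opening 938 mm wide and 1987 mm tall is cut through the front wall from the floor up, its −x edge 1396 mm from the wall's −x end.


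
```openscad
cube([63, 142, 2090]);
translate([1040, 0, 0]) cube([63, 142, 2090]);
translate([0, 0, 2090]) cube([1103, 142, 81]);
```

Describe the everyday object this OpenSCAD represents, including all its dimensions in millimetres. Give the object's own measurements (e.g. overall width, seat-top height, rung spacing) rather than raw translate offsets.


A door frame. The clear opening is 977 mm wide and 2090 mm high. Two 63 mm wide jambs, 142 mm deep, stand either side of the opening from the floor to the top of the opening. A 81 mm thick head sits across the top of both jambs, spanning the full outside width of the frame.


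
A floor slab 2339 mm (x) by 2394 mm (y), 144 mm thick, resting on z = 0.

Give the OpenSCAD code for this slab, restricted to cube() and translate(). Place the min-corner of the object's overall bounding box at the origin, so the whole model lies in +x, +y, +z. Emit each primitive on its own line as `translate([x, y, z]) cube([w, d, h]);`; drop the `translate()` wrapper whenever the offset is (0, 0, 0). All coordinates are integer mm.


cube([2339, 2394, 144]);


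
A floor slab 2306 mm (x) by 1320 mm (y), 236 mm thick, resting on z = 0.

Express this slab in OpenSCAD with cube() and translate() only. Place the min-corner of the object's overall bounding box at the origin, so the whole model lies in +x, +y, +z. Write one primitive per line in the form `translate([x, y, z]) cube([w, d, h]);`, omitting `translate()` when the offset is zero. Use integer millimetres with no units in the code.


cube([2306, 1320, 236]);


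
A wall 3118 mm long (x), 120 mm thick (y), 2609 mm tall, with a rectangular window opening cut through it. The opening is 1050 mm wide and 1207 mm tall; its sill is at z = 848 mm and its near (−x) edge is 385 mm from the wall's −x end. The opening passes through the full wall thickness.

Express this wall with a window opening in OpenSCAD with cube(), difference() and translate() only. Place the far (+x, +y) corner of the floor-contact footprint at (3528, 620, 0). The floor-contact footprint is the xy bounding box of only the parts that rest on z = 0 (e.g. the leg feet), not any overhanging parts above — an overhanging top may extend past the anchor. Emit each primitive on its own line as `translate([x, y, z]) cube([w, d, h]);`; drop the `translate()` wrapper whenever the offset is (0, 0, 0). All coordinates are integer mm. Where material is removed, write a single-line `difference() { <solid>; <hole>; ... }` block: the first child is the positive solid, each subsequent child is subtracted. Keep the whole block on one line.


difference() { translate([410, 500, 0]) cube([3118, 120, 2609]); translate([795, 500, 848]) cube([1050, 120, 1207]); }


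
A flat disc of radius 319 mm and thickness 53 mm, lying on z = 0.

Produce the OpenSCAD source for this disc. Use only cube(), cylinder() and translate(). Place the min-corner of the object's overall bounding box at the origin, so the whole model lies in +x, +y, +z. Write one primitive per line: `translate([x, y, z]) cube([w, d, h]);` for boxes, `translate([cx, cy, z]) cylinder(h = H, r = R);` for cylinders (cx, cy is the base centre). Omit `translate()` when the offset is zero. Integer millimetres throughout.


translate([319, 319, 0]) cylinder(h = 53, r = 319);


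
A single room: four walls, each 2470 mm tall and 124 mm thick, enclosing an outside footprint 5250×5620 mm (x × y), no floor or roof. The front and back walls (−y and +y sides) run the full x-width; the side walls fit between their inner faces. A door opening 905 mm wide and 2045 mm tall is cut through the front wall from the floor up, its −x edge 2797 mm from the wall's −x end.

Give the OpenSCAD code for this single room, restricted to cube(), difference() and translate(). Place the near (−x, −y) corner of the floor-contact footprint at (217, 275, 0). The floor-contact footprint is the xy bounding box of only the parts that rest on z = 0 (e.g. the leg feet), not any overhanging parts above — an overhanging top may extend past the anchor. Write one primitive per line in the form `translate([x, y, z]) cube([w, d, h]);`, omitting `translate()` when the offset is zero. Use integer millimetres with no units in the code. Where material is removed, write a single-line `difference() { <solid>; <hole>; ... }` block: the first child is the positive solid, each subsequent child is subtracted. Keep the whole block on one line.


difference() { translate([217, 275, 0]) cube([5250, 124, 2470]); translate([3014, 275, 0]) cube([905, 124, 2045]); }
translate([217, 5771, 0]) cube([5250, 124, 2470]);
translate([217, 399, 0]) cube([124, 5372, 2470]);
translate([5343, 399, 0]) cube([124, 5372, 2470]);


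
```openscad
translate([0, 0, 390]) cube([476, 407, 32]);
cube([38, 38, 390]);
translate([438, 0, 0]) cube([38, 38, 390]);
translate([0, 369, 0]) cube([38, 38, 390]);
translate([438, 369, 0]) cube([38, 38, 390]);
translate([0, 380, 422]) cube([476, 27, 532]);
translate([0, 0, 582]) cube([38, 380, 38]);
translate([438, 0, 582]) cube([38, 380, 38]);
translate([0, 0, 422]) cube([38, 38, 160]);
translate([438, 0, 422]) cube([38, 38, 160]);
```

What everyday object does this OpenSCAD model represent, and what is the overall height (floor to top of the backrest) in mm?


A chair. The overall height is 954 mm.

A slab on four corner posts with a tall panel at the back — a chair. The seat slab sits at z = 390 with thickness 32, and the 532 mm backrest starts at the seat top, so the overall height is 390 + 32 + 532 = 954 mm.


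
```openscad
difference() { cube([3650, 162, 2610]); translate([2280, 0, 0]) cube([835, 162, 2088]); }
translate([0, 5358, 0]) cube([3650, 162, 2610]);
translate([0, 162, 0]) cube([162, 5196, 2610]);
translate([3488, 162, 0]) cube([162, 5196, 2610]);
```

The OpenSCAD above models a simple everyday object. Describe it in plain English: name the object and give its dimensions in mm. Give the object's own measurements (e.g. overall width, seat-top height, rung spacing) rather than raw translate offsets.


A single room: four walls, each 2610 mm tall and 162 mm thick, enclosing an outside footprint 3650×5520 mm (x × y), no floor or roof. The front and back walls (−y and +y sides) run the full x-width; the side walls fit between their inner faces. A door opening 835 mm wide and 2088 mm tall is cut through the front wall from the floor up, its −x edge 2280 mm from the wall's −x end.


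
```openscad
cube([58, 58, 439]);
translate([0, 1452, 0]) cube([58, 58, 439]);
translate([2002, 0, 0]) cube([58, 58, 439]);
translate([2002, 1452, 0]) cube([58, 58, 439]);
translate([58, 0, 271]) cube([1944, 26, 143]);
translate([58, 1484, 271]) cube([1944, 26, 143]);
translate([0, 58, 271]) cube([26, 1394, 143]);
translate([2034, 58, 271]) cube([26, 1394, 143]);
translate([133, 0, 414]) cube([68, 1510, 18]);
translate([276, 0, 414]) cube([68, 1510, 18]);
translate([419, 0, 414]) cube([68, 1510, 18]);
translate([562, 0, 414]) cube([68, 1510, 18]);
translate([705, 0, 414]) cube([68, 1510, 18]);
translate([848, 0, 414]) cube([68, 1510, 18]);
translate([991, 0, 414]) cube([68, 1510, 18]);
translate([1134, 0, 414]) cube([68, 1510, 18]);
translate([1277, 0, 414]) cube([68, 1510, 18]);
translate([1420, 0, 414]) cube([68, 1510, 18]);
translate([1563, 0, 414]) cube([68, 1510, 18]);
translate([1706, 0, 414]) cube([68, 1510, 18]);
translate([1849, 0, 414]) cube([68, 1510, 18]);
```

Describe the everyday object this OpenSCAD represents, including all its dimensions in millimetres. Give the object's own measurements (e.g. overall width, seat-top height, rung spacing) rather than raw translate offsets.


A bed frame 2060 mm long (x) by 1510 mm wide (y). Four 58×58 mm corner posts, 439 mm tall, at the corners of the footprint. Four rails of 26 mm thickness and 143 mm height run between adjacent posts with their undersides at z = 271 mm, their outer faces flush with the outside of the frame (the two x-running rails run between the posts' inner faces; the two y-running rails run between the posts' inner faces). 13 slats, each 68 mm wide (x) and 18 mm thick, lie across the top of the two x-running rails, running the full 1510 mm width of the frame in y; along x they sit between the end posts with a 75 mm gap after the −x posts and between neighbouring slats, leaving 85 mm before the +x posts.


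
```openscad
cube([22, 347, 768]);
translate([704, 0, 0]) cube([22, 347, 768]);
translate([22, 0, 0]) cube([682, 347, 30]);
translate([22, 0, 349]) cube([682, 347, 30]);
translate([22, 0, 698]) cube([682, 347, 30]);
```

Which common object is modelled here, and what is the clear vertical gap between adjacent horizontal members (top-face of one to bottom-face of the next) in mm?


A bookshelf. The clear shelf gap is 319 mm.

Two tall side panels with 3 horizontal boards between them — a bookshelf. The first two shelf undersides are at z = 0 and z = 349; with shelf thickness 30, the clear gap is 349 − 0 − 30 = 319 mm.


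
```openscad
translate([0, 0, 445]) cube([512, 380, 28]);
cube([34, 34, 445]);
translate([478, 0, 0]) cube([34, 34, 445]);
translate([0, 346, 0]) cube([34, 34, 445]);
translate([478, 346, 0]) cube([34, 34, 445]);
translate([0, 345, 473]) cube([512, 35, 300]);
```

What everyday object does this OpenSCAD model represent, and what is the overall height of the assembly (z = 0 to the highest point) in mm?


A chair. The overall height is 773 mm.

A slab on four corner posts with a tall panel at the back — a chair. The seat slab sits at z = 445 with thickness 28, and the 300 mm backrest starts at the seat top, so the overall height is 445 + 28 + 300 = 773 mm.


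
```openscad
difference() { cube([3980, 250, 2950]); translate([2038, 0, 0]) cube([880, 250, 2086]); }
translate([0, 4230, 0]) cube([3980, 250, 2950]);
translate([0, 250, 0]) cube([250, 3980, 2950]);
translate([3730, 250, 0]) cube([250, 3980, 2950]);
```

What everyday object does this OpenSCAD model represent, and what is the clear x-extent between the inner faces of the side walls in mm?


A single room. The interior width is 3480 mm.

Four walls enclosing a rectangle with a door in the front wall — a room. Outside width 3980 minus two 250 mm walls gives 3480 mm.


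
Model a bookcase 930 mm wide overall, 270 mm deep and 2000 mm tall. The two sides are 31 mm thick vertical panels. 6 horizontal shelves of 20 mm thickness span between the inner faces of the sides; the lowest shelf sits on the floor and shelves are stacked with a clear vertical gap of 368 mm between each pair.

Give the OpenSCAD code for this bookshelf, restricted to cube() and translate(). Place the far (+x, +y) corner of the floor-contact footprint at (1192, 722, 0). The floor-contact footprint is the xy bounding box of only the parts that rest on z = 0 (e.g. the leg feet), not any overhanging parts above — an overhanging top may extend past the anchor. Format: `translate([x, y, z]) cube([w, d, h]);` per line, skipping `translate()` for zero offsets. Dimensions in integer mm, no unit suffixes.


translate([262, 452, 0]) cube([31, 270, 2000]);
translate([1161, 452, 0]) cube([31, 270, 2000]);
translate([293, 452, 0]) cube([868, 270, 20]);
translate([293, 452, 388]) cube([868, 270, 20]);
translate([293, 452, 776]) cube([868, 270, 20]);
translate([293, 452, 1164]) cube([868, 270, 20]);
translate([293, 452, 1552]) cube([868, 270, 20]);
translate([293, 452, 1940]) cube([868, 270, 20]);


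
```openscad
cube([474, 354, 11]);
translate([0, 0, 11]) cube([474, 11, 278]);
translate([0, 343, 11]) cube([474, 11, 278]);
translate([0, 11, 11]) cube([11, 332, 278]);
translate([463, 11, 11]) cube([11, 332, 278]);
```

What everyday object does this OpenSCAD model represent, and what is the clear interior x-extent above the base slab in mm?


An open box. The internal width is 452 mm.

A 474×354 base slab with four walls standing on it — an open box. The base is 474 mm wide and the walls are 11 mm thick, so the internal width is 474 − 2 × 11 = 452 mm.


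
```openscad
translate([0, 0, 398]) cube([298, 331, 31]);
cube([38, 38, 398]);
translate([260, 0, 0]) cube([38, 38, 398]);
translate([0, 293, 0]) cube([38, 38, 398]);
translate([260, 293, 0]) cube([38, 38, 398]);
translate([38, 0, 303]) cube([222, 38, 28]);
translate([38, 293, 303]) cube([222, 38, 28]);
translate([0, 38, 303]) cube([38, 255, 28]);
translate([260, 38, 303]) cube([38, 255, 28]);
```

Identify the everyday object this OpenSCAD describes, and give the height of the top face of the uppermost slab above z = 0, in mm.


A stool. The seat height is 429 mm.

A 298×331×31 slab at z = 398 on four corner posts — a stool. The seat top is 398 + 31 = 429 mm.


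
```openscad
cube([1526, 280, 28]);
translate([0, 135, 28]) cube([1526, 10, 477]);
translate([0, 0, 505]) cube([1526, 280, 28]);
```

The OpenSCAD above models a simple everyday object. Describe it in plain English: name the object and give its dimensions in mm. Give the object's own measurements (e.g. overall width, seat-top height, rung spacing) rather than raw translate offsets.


An I-beam lying along x, 1526 mm long. Overall section height 533 mm. Two flanges 280 mm wide (y) and 28 mm thick, one on the floor and one at the top; a web 10 mm thick runs between them, centred on the flange width.


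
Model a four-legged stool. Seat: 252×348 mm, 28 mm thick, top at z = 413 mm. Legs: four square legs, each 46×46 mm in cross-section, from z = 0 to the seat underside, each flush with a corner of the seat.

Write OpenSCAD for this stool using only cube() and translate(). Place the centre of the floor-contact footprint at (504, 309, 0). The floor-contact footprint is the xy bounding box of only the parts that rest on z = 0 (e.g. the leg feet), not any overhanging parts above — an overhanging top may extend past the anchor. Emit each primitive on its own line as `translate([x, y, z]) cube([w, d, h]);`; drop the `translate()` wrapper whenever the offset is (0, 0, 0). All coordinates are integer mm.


translate([378, 135, 385]) cube([252, 348, 28]);
translate([378, 135, 0]) cube([46, 46, 385]);
translate([584, 135, 0]) cube([46, 46, 385]);
translate([378, 437, 0]) cube([46, 46, 385]);
translate([584, 437, 0]) cube([46, 46, 385]);


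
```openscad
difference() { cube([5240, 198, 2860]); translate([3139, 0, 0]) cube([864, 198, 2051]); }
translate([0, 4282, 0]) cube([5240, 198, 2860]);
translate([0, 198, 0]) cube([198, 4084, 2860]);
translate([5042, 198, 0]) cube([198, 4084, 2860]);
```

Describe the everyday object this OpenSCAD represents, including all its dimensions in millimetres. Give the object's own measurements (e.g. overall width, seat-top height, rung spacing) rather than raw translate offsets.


A single room: four walls, each 2860 mm tall and 198 mm thick, enclosing an outside footprint 5240×4480 mm (x × y), no floor or roof. The front and back walls (−y and +y sides) run the full x-width; the side walls fit between their inner faces. A door opening 864 mm wide and 2051 mm tall is cut through the front wall from the floor up, its −x edge 3139 mm from the wall's −x end.


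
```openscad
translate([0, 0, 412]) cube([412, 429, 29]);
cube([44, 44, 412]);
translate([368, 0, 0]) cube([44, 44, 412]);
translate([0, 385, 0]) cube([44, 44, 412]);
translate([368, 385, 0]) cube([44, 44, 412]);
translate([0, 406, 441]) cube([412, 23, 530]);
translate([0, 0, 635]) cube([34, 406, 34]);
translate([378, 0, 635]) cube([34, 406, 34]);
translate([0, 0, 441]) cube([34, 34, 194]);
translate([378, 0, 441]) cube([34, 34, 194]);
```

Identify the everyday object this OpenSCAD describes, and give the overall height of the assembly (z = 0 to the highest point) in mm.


A chair. The overall height is 971 mm.

A slab on four corner posts with a tall panel at the back — a chair. The seat slab sits at z = 412 with thickness 29, and the 530 mm backrest starts at the seat top, so the overall height is 412 + 29 + 530 = 971 mm.


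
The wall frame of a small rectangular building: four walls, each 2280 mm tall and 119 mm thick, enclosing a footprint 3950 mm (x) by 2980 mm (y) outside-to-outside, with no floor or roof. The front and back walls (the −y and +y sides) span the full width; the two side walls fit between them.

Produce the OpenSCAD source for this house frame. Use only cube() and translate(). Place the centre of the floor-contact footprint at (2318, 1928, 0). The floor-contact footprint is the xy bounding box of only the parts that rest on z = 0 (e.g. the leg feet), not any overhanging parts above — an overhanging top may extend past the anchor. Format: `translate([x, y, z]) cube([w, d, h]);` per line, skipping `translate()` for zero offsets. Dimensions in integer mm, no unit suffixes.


translate([343, 438, 0]) cube([3950, 119, 2280]);
translate([343, 3299, 0]) cube([3950, 119, 2280]);
translate([343, 557, 0]) cube([119, 2742, 2280]);
translate([4174, 557, 0]) cube([119, 2742, 2280]);


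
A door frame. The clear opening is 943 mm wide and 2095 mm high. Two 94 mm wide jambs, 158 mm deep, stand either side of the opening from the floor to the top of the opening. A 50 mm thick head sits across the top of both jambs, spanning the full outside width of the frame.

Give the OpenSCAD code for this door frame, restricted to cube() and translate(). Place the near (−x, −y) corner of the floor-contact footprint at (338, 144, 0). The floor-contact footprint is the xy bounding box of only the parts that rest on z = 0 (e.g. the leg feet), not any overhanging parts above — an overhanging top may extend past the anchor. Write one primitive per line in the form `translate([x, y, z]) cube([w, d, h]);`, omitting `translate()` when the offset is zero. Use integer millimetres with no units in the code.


translate([338, 144, 0]) cube([94, 158, 2095]);
translate([1375, 144, 0]) cube([94, 158, 2095]);
translate([338, 144, 2095]) cube([1131, 158, 50]);


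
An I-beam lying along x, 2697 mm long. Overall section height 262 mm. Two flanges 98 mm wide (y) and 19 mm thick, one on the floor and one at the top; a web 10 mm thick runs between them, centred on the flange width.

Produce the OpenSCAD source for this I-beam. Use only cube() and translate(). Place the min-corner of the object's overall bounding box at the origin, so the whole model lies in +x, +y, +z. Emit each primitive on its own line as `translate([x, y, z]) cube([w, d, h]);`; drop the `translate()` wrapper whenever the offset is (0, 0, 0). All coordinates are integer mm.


cube([2697, 98, 19]);
translate([0, 44, 19]) cube([2697, 10, 224]);
translate([0, 0, 243]) cube([2697, 98, 19]);


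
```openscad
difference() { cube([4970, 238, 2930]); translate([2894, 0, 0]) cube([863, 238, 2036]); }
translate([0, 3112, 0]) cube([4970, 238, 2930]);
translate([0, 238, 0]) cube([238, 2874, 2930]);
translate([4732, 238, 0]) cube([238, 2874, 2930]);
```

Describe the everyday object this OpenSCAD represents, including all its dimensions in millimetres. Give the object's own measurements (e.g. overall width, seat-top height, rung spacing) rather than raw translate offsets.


A single room: four walls, each 2930 mm tall and 238 mm thick, enclosing an outside footprint 4970×3350 mm (x × y), no floor or roof. The front and back walls (−y and +y sides) run the full x-width; the side walls fit between their inner faces. A door opening 863 mm wide and 2036 mm tall is cut through the front wall from the floor up, its −x edge 2894 mm from the wall's −x end.


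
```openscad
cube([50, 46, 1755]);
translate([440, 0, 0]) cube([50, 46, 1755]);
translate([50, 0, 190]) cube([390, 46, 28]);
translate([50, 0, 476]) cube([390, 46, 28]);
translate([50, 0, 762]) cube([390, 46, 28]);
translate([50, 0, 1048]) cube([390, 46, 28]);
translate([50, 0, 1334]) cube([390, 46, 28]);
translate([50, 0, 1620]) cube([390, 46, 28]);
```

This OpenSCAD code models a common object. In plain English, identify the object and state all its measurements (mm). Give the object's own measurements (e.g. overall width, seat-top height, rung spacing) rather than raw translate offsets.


A straight ladder. Two 50×46 mm vertical rails, 1755 mm tall, stand 490 mm apart (outside-to-outside) with their front faces coplanar on the −y side. 6 rungs, each 46 mm deep and 28 mm tall, span between the inner faces of the rails, front faces flush with the rails. The lowest rung's underside is at z = 190 mm and rungs are spaced 286 mm apart (underside to underside).


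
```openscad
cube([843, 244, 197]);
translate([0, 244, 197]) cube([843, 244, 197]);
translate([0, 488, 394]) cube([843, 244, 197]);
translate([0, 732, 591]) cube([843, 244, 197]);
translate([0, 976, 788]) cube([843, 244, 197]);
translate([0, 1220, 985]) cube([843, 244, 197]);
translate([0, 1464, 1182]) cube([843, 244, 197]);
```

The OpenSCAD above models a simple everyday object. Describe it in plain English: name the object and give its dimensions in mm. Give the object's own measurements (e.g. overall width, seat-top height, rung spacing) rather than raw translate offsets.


A straight staircase of 7 solid steps. Each step is 843 mm wide (x), 244 mm deep (y, the going) and 197 mm tall (the rise). The first step rests on the floor; each subsequent step sits one going further in +y and one rise higher in +z, directly behind and above the previous step with no overlap.


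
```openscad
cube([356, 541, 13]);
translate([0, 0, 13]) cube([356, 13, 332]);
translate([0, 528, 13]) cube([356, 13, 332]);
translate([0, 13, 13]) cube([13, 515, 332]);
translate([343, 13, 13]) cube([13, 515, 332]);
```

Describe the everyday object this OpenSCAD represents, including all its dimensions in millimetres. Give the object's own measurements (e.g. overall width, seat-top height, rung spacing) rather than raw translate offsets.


An open-topped rectangular box: outside dimensions 356×541×345 mm, with a uniform wall and base thickness of 13 mm. The base is a full 356×541 slab on the floor; four walls sit on top of the base. The front and back walls (the −y and +y sides) span the full width; the two side walls fit between them.


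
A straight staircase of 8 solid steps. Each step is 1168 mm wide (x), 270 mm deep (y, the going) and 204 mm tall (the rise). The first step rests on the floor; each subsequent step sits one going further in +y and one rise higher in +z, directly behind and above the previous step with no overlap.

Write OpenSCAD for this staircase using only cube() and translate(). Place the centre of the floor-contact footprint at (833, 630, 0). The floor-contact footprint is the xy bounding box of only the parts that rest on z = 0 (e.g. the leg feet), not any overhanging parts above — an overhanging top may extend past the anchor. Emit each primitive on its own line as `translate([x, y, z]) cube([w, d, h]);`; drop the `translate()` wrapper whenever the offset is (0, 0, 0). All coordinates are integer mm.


translate([249, 495, 0]) cube([1168, 270, 204]);
translate([249, 765, 204]) cube([1168, 270, 204]);
translate([249, 1035, 408]) cube([1168, 270, 204]);
translate([249, 1305, 612]) cube([1168, 270, 204]);
translate([249, 1575, 816]) cube([1168, 270, 204]);
translate([249, 1845, 1020]) cube([1168, 270, 204]);
translate([249, 2115, 1224]) cube([1168, 270, 204]);
translate([249, 2385, 1428]) cube([1168, 270, 204]);


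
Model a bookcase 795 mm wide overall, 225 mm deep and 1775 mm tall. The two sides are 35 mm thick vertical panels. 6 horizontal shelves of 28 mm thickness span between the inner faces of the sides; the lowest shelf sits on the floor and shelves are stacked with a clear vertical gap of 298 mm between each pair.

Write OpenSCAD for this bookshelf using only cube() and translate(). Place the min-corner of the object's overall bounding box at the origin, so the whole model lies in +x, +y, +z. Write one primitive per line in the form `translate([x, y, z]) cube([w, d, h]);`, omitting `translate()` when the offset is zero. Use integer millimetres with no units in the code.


cube([35, 225, 1775]);
translate([760, 0, 0]) cube([35, 225, 1775]);
translate([35, 0, 0]) cube([725, 225, 28]);
translate([35, 0, 326]) cube([725, 225, 28]);
translate([35, 0, 652]) cube([725, 225, 28]);
translate([35, 0, 978]) cube([725, 225, 28]);
translate([35, 0, 1304]) cube([725, 225, 28]);
translate([35, 0, 1630]) cube([725, 225, 28]);


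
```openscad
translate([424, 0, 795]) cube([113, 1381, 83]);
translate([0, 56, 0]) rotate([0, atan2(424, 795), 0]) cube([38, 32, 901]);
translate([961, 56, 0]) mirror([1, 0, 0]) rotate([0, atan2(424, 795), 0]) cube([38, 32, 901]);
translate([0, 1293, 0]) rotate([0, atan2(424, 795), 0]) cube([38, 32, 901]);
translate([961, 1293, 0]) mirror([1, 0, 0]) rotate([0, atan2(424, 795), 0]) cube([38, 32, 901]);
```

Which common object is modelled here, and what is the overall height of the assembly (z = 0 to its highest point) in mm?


A sawhorse. The overall height is 878 mm.

A beam across two mirrored pairs of raked legs — a sawhorse. The beam's underside is at z = 795 (matching the legs' vertical rise in atan2(424, 795)) and the beam is 83 mm tall, so its top is at 795 + 83 = 878 mm. The raked legs top out at the beam's underside, so that is the highest point.
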